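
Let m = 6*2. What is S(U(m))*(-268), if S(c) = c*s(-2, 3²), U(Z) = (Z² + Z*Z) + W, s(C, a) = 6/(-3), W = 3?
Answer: 155976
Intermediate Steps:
m = 12
s(C, a) = -2 (s(C, a) = 6*(-⅓) = -2)
U(Z) = 3 + 2*Z² (U(Z) = (Z² + Z*Z) + 3 = (Z² + Z²) + 3 = 2*Z² + 3 = 3 + 2*Z²)
S(c) = -2*c (S(c) = c*(-2) = -2*c)
S(U(m))*(-268) = -2*(3 + 2*12²)*(-268) = -2*(3 + 2*144)*(-268) = -2*(3 + 288)*(-268) = -2*291*(-268) = -582*(-268) = 155976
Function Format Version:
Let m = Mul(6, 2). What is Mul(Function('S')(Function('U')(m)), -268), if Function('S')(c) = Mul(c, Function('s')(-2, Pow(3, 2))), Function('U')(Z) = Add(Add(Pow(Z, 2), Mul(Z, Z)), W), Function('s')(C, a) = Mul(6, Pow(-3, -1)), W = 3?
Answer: 155976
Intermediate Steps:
m = 12
Function('s')(C, a) = -2 (Function('s')(C, a) = Mul(6, Rational(-1, 3)) = -2)
Function('U')(Z) = Add(3, Mul(2, Pow(Z, 2))) (Function('U')(Z) = Add(Add(Pow(Z, 2), Mul(Z, Z)), 3) = Add(Add(Pow(Z, 2), Pow(Z, 2)), 3) = Add(Mul(2, Pow(Z, 2)), 3) = Add(3, Mul(2, Pow(Z, 2))))
Function('S')(c) = Mul(-2, c) (Function('S')(c) = Mul(c, -2) = Mul(-2, c))
Mul(Function('S')(Function('U')(m)), -268) = Mul(Mul(-2, Add(3, Mul(2, Pow(12, 2)))), -268) = Mul(Mul(-2, Add(3, Mul(2, 144))), -268) = Mul(Mul(-2, Add(3, 288)), -268) = Mul(Mul(-2, 291), -268) = Mul(-582, -268) = 155976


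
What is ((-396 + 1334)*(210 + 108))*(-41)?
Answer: -12229644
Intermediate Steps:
((-396 + 1334)*(210 + 108))*(-41) = (938*318)*(-41) = 298284*(-41) = -12229644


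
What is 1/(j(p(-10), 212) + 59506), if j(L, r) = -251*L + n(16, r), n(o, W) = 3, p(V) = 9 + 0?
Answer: 1/57250 ≈ 1.7467e-5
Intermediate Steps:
p(V) = 9
j(L, r) = 3 - 251*L (j(L, r) = -251*L + 3 = 3 - 251*L)
1/(j(p(-10), 212) + 59506) = 1/((3 - 251*9) + 59506) = 1/((3 - 2259) + 59506) = 1/(-2256 + 59506) = 1/57250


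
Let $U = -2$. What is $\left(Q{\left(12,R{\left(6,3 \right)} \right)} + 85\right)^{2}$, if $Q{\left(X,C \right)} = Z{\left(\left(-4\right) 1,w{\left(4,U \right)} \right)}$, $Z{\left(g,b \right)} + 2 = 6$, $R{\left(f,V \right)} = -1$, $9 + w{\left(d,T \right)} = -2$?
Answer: $7921$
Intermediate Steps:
$w{\left(d,T \right)} = -11$ ($w{\left(d,T \right)} = -9 - 2 = -11$)
$Z{\left(g,b \right)} = 4$ ($Z{\left(g,b \right)} = -2 + 6 = 4$)
$Q{\left(X,C \right)} = 4$
$\left(Q{\left(12,R{\left(6,3 \right)} \right)} + 85\right)^{2} = \left(4 + 85\right)^{2} = 89^{2} = 7921$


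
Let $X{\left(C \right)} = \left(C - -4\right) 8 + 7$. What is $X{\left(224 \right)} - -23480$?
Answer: $25311$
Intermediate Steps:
$X{\left(C \right)} = 39 + 8 C$ ($X{\left(C \right)} = \left(C + 4\right) 8 + 7 = \left(4 + C\right) 8 + 7 = \left(32 + 8 C\right) + 7 = 39 + 8 C$)
$X{\left(224 \right)} - -23480 = \left(39 + 8 \cdot 224\right) - -23480 = \left(39 + 1792\right) + 23480 = 1831 + 23480 = 25311$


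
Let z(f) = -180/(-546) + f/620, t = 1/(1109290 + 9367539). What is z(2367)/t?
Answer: 2451546555513/56420 ≈ 4.3452e+7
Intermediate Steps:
t = 1/10476829 ≈ 9.5449e-8
z(f) = 30/91 + f/620 (z(f) = -180*(-1/546) + f*(1/620) = 30/91 + f/620)
z(2367)/t = (30/91 + (1/620)*2367)/(1/10476829) = (30/91 + 2367/620)*10476829 = (233997/56420)*10476829 = 2451546555513/56420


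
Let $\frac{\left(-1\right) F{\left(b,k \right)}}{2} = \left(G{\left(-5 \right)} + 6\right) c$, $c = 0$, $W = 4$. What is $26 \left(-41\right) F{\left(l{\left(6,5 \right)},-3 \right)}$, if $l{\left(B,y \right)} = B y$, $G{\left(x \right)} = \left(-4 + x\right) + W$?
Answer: $0$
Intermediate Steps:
$G{\left(x \right)} = x$ ($G{\left(x \right)} = \left(-4 + x\right) + 4 = x$)
$F{\left(b,k \right)} = 0$ ($F{\left(b,k \right)} = - 2 \left(-5 + 6\right) 0 = - 2 \cdot 1 \cdot 0 = \left(-2\right) 0 = 0$)
$26 \left(-41\right) F{\left(l{\left(6,5 \right)},-3 \right)} = 26 \left(-41\right) 0 = \left(-1066\right) 0 = 0$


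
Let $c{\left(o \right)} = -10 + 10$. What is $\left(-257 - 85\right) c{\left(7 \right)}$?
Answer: $0$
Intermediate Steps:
$c{\left(o \right)} = 0$
$\left(-257 - 85\right) c{\left(7 \right)} = \left(-257 - 85\right) 0 = \left(-342\right) 0 = 0$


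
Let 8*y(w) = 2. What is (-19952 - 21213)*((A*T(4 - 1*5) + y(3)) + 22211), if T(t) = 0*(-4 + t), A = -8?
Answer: -3657304425/4 ≈ -9.1433e+8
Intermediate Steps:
y(w) = ¼ (y(w) = (⅛)*2 = ¼)
T(t) = 0
(-19952 - 21213)*((A*T(4 - 1*5) + y(3)) + 22211) = (-19952 - 21213)*((-8*0 + ¼) + 22211) = -41165*((0 + ¼) + 22211) = -41165*(¼ + 22211) = -41165*88845/4 = -3657304425/4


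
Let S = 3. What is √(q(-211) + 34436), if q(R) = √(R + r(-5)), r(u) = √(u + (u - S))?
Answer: √(34436 + √(-211 + I*√13)) ≈ 185.57 + 0.0391*I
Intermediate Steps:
r(u) = √(-3 + 2*u) (r(u) = √(u + (u - 1*3)) = √(u + (u - 3)) = √(u + (-3 + u)) = √(-3 + 2*u))
q(R) = √(R + I*√13) (q(R) = √(R + √(-3 + 2*(-5))) = √(R + √(-3 - 10)) = √(R + √(-13)) = √(R + I*√13))
√(q(-211) + 34436) = √(√(-211 + I*√13) + 34436) = √(34436 + √(-211 + I*√13))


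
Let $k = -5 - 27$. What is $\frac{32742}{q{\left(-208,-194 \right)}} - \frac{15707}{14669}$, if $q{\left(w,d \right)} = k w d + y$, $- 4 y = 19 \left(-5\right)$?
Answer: $- \frac{83047212019}{75764812909} \approx -1.0961$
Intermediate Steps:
$k = -32$ ($k = -5 - 27 = -32$)
$y = \frac{95}{4}$ ($y = - \frac{19 \left(-5\right)}{4} = \left(- \frac{1}{4}\right) \left(-95\right) = \frac{95}{4} \approx 23.75$)
$q{\left(w,d \right)} = \frac{95}{4} - 32 d w$ ($q{\left(w,d \right)} = - 32 w d + \frac{95}{4} = - 32 d w + \frac{95}{4} = \frac{95}{4} - 32 d w$)
$\frac{32742}{q{\left(-208,-194 \right)}} - \frac{15707}{14669} = \frac{32742}{\frac{95}{4} - \left(-6208\right) \left(-208\right)} - \frac{15707}{14669} = \frac{32742}{\frac{95}{4} - 1291264} - \frac{15707}{14669} = \frac{32742}{- \frac{5164961}{4}} - \frac{15707}{14669} = 32742 \left(- \frac{4}{5164961}\right) - \frac{15707}{14669} = - \frac{130968}{5164961} - \frac{15707}{14669} = - \frac{83047212019}{75764812909}$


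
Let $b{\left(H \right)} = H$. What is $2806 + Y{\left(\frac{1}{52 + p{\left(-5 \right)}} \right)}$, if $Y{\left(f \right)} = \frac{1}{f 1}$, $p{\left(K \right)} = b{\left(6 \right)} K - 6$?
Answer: $2822$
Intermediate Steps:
$p{\left(K \right)} = -6 + 6 K$ ($p{\left(K \right)} = 6 K - 6 = -6 + 6 K$)
$Y{\left(f \right)} = \frac{1}{f}$
$2806 + Y{\left(\frac{1}{52 + p{\left(-5 \right)}} \right)} = 2806 + \frac{1}{\frac{1}{52 + \left(-6 + 6 \left(-5\right)\right)}} = 2806 + \frac{1}{\frac{1}{52 - 36}} = 2806 + \frac{1}{\frac{1}{16}} = 2806 + 16 = 2822$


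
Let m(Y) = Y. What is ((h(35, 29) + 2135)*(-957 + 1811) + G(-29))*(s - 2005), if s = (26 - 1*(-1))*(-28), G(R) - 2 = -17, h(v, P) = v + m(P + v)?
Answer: -5267493781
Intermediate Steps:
h(v, P) = P + 2*v (h(v, P) = v + (P + v) = P + 2*v)
G(R) = -15 (G(R) = 2 - 17 = -15)
s = -756 (s = (26 + 1)*(-28) = 27*(-28) = -756)
((h(35, 29) + 2135)*(-957 + 1811) + G(-29))*(s - 2005) = (((29 + 2*35) + 2135)*(-957 + 1811) - 15)*(-756 - 2005) = (((29 + 70) + 2135)*854 - 15)*(-2761) = ((99 + 2135)*854 - 15)*(-2761) = (2234*854 - 15)*(-2761) = (1907836 - 15)*(-2761) = 1907821*(-2761) = -5267493781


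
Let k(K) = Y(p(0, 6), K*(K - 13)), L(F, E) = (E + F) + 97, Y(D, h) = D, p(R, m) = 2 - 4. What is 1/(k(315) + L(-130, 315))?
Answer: 1/280 ≈ 0.0035714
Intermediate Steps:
p(R, m) = -2
L(F, E) = 97 + E + F
k(K) = -2
1/(k(315) + L(-130, 315)) = 1/(-2 + (97 + 315 - 130)) = 1/(-2 + 282) = 1/280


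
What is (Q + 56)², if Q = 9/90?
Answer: 314721/100 ≈ 3147.2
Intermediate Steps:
Q = ⅒ (Q = 9*(1/90) = ⅒ ≈ 0.10000)
(Q + 56)² = (⅒ + 56)² = (561/10)² = 314721/100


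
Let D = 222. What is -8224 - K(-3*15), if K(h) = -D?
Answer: -8002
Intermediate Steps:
K(h) = -222 (K(h) = -1*222 = -222)
-8224 - K(-3*15) = -8224 - 1*(-222) = -8224 + 222 = -8002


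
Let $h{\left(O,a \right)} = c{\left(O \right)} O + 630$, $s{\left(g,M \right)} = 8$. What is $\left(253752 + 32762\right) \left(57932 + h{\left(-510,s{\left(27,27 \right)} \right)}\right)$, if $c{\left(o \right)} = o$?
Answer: $91301124268$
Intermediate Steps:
$h{\left(O,a \right)} = 630 + O^{2}$ ($h{\left(O,a \right)} = O O + 630 = O^{2} + 630 = 630 + O^{2}$)
$\left(253752 + 32762\right) \left(57932 + h{\left(-510,s{\left(27,27 \right)} \right)}\right) = \left(253752 + 32762\right) \left(57932 + \left(630 + \left(-510\right)^{2}\right)\right) = 286514 \left(57932 + \left(630 + 260100\right)\right) = 286514 \left(57932 + 260730\right) = 286514 \cdot 318662 = 91301124268$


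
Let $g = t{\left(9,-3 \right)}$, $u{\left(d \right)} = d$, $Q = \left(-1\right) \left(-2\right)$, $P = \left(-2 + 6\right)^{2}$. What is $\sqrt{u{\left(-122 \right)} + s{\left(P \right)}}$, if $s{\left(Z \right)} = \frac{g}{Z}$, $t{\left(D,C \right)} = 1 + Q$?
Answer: $\frac{i \sqrt{1949}}{4} \approx 11.037 i$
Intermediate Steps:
$P = 16$ ($P = 4^{2} = 16$)
$Q = 2$
$t{\left(D,C \right)} = 3$ ($t{\left(D,C \right)} = 1 + 2 = 3$)
$g = 3$
$s{\left(Z \right)} = \frac{3}{Z}$
$\sqrt{u{\left(-122 \right)} + s{\left(P \right)}} = \sqrt{-122 + \frac{3}{16}} = \sqrt{- \frac{1949}{16}} = \frac{i \sqrt{1949}}{4}$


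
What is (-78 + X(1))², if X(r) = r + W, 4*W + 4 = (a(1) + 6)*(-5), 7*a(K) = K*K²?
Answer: 5755201/784 ≈ 7340.8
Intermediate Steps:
a(K) = K³/7 (a(K) = (K*K²)/7 = K³/7)
W = -243/28 (W = -1 + (((⅐)*1³ + 6)*(-5))/4 = -1 + (((⅐)*1 + 6)*(-5))/4 = -1 + ((⅐ + 6)*(-5))/4 = -1 + ((43/7)*(-5))/4 = -1 + (¼)*(-215/7) = -1 - 215/28 = -243/28 ≈ -8.6786)
X(r) = -243/28 + r (X(r) = r - 243/28 = -243/28 + r)
(-78 + X(1))² = (-78 + (-243/28 + 1))² = (-78 - 215/28)² = (-2399/28)² = 5755201/784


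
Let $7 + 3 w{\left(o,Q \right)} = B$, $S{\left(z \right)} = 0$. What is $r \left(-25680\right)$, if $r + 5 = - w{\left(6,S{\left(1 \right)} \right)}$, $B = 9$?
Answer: $145520$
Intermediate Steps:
$w{\left(o,Q \right)} = \frac{2}{3}$ ($w{\left(o,Q \right)} = - \frac{7}{3} + \frac{1}{3} \cdot 9 = - \frac{7}{3} + 3 = \frac{2}{3}$)
$r = - \frac{17}{3}$ ($r = -5 - \frac{2}{3} = - \frac{17}{3} \approx -5.6667$)
$r \left(-25680\right) = \left(- \frac{17}{3}\right) \left(-25680\right) = 145520$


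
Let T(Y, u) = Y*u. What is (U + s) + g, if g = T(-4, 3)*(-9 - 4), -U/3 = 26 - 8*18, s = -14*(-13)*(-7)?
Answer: -764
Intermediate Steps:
s = -1274 (s = 182*(-7) = -1274)
U = 354 (U = -3*(26 - 8*18) = -3*(26 - 144) = -3*(-118) = 354)
g = 156 (g = (-4*3)*(-9 - 4) = -12*(-13) = 156)
(U + s) + g = (354 - 1274) + 156 = -920 + 156 = -764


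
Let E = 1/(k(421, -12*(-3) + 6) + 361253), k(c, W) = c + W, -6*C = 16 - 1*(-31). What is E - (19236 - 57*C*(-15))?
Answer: -4535376065/361716 ≈ -12539.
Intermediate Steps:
C = -47/6 (C = -(16 - 1*(-31))/6 = -(16 + 31)/6 = -⅙*47 = -47/6 ≈ -7.8333)
k(c, W) = W + c
E = 1/361716 (E = 1/(((-12*(-3) + 6) + 421) + 361253) = 1/(((36 + 6) + 421) + 361253) = 1/((42 + 421) + 361253) = 1/(463 + 361253) = 1/361716 ≈ 2.7646e-6)
E - (19236 - 57*C*(-15)) = 1/361716 - (19236 - 57*(-47/6)*(-15)) = 1/361716 - (19236 - (-893)*(-15)/2) = 1/361716 - (19236 - 1*13395/2) = 1/361716 - (19236 - 13395/2) = 1/361716 - 1*25077/2 = 1/361716 - 25077/2 = -4535376065/361716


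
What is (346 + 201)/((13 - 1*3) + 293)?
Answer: 547/303 ≈ 1.8053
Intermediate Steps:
(346 + 201)/((13 - 1*3) + 293) = 547/((13 - 3) + 293) = 547/(10 + 293) = 547/303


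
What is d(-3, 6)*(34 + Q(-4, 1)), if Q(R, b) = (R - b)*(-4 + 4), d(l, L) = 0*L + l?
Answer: -102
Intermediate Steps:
d(l, L) = l (d(l, L) = 0 + l = l)
Q(R, b) = 0 (Q(R, b) = (R - b)*0 = 0)
d(-3, 6)*(34 + Q(-4, 1)) = -3*(34 + 0) = -3*34 = -102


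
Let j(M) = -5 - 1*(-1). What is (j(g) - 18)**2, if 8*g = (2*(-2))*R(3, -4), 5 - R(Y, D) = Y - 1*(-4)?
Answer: 484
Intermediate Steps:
R(Y, D) = 1 - Y (R(Y, D) = 5 - (Y - 1*(-4)) = 5 - (Y + 4) = 5 - (4 + Y) = 5 + (-4 - Y) = 1 - Y)
g = 1 (g = ((2*(-2))*(1 - 1*3))/8 = (-4*(1 - 3))/8 = (-4*(-2))/8 = (1/8)*8 = 1)
j(M) = -4 (j(M) = -5 + 1 = -4)
(j(g) - 18)**2 = (-4 - 18)**2 = (-22)**2 = 484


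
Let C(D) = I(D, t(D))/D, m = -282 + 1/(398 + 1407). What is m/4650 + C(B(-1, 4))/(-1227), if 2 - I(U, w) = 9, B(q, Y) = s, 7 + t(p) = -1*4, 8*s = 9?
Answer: -1716988129/30895553250 ≈ -0.055574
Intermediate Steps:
s = 9/8 (s = (⅛)*9 = 9/8 ≈ 1.1250)
t(p) = -11 (t(p) = -7 - 1*4 = -7 - 4 = -11)
B(q, Y) = 9/8
m = -509009/1805 (m = -282 + 1/1805 = -509009/1805 ≈ -282.00)
I(U, w) = -7 (I(U, w) = 2 - 1*9 = 2 - 9 = -7)
C(D) = -7/D
m/4650 + C(B(-1, 4))/(-1227) = -509009/1805/4650 - 7/9/8/(-1227) = -509009/1805*1/4650 - 7*8/9*(-1/1227) = -509009/8393250 - 56/9*(-1/1227) = -509009/8393250 + 56/11043 = -1716988129/30895553250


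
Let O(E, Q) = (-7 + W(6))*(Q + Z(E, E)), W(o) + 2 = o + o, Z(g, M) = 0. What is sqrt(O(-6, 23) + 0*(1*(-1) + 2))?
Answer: sqrt(69) ≈ 8.3066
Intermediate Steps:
W(o) = -2 + 2*o (W(o) = -2 + (o + o) = -2 + 2*o)
O(E, Q) = 3*Q (O(E, Q) = (-7 + (-2 + 2*6))*(Q + 0) = (-7 + (-2 + 12))*Q = (-7 + 10)*Q = 3*Q)
sqrt(O(-6, 23) + 0*(1*(-1) + 2)) = sqrt(3*23 + 0*(1*(-1) + 2)) = sqrt(69 + 0*(-1 + 2)) = sqrt(69 + 0*1) = sqrt(69 + 0) = sqrt(69)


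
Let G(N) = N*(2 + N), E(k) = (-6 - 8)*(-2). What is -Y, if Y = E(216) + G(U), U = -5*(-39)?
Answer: -38443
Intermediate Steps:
E(k) = 28 (E(k) = -14*(-2) = 28)
U = 195
Y = 38443 (Y = 28 + 195*(2 + 195) = 28 + 195*197 = 28 + 38415 = 38443)
-Y = -1*38443 = -38443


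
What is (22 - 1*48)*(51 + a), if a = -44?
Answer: -182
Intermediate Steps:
(22 - 1*48)*(51 + a) = (22 - 1*48)*(51 - 44) = (22 - 48)*7 = -26*7 = -182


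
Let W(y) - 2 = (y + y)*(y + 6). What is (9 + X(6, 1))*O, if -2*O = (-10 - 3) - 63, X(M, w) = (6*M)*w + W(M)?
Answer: 7258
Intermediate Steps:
W(y) = 2 + 2*y*(6 + y) (W(y) = 2 + (y + y)*(y + 6) = 2 + (2*y)*(6 + y) = 2 + 2*y*(6 + y))
X(M, w) = 2 + 2*M² + 12*M + 6*M*w (X(M, w) = (6*M)*w + (2 + 2*M² + 12*M) = 6*M*w + (2 + 2*M² + 12*M) = 2 + 2*M² + 12*M + 6*M*w)
O = 38 (O = -((-10 - 3) - 63)/2 = -(-13 - 63)/2 = -½*(-76) = 38)
(9 + X(6, 1))*O = (9 + (2 + 2*6² + 12*6 + 6*6*1))*38 = (9 + (2 + 2*36 + 72 + 36))*38 = (9 + (2 + 72 + 72 + 36))*38 = (9 + 182)*38 = 191*38 = 7258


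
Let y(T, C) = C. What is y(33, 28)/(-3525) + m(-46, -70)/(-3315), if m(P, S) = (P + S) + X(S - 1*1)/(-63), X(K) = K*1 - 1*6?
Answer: 187063/7011225 ≈ 0.026680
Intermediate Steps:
X(K) = -6 + K (X(K) = K - 6 = -6 + K)
m(P, S) = ⅑ + P + 62*S/63 (m(P, S) = (P + S) + (-6 + (S - 1*1))/(-63) = (P + S) + (-6 + (S - 1))*(-1/63) = (P + S) + (-6 + (-1 + S))*(-1/63) = (P + S) + (-7 + S)*(-1/63) = (P + S) + (⅑ - S/63) = ⅑ + P + 62*S/63)
y(33, 28)/(-3525) + m(-46, -70)/(-3315) = 28/(-3525) + (⅑ - 46 + (62/63)*(-70))/(-3315) = 28*(-1/3525) + (⅑ - 46 - 620/9)*(-1/3315) = -28/3525 - 1033/9*(-1/3315) = -28/3525 + 1033/29835 = 187063/7011225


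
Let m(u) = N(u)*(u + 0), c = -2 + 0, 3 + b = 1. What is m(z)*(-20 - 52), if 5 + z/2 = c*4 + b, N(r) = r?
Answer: -64800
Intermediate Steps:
b = -2 (b = -3 + 1 = -2)
c = -2
z = -30 (z = -10 + 2*(-2*4 - 2) = -10 + 2*(-8 - 2) = -10 + 2*(-10) = -10 - 20 = -30)
m(u) = u² (m(u) = u*(u + 0) = u*u = u²)
m(z)*(-20 - 52) = (-30)²*(-20 - 52) = 900*(-72) = -64800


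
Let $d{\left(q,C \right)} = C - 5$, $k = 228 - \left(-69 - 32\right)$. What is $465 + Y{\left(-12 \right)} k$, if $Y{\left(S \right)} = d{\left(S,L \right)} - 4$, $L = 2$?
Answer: $-1838$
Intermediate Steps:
$k = 329$ ($k = 228 - \left(-69 - 32\right) = 228 - -101 = 228 + 101 = 329$)
$d{\left(q,C \right)} = -5 + C$
$Y{\left(S \right)} = -7$ ($Y{\left(S \right)} = \left(-5 + 2\right) - 4 = -3 - 4 = -7$)
$465 + Y{\left(-12 \right)} k = 465 - 2303 = -1838$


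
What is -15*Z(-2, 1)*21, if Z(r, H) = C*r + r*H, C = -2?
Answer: -630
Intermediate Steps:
Z(r, H) = -2*r + H*r (Z(r, H) = -2*r + r*H = -2*r + H*r)
-15*Z(-2, 1)*21 = -(-30)*(-2 + 1)*21 = -(-30)*(-1)*21 = -15*2*21 = -30*21 = -630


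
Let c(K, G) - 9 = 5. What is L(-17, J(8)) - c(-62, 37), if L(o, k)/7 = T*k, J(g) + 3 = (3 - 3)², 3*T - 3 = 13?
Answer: -126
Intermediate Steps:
T = 16/3 (T = 1 + (⅓)*13 = 1 + 13/3 = 16/3 ≈ 5.3333)
c(K, G) = 14 (c(K, G) = 9 + 5 = 14)
J(g) = -3 (J(g) = -3 + (3 - 3)² = -3 + 0² = -3 + 0 = -3)
L(o, k) = 112*k/3 (L(o, k) = 7*(16*k/3) = 112*k/3)
L(-17, J(8)) - c(-62, 37) = (112/3)*(-3) - 1*14 = -112 - 14 = -126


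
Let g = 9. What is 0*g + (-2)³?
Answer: -8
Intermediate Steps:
0*g + (-2)³ = 0*9 + (-2)³ = 0 - 8 = -8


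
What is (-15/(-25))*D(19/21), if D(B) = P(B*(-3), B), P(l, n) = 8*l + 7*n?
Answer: -323/35 ≈ -9.2286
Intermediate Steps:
P(l, n) = 7*n + 8*l
D(B) = -17*B (D(B) = 7*B + 8*(B*(-3)) = 7*B + 8*(-3*B) = 7*B - 24*B = -17*B)
(-15/(-25))*D(19/21) = (-15/(-25))*(-323/21) = (-15*(-1/25))*(-323/21) = 3*(-17*19/21)/5 = (⅗)*(-323/21) = -323/35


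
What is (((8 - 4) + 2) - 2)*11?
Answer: 44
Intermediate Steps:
(((8 - 4) + 2) - 2)*11 = ((4 + 2) - 2)*11 = (6 - 2)*11 = 4*11 = 44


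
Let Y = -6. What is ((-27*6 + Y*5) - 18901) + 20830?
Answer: 1737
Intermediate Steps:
((-27*6 + Y*5) - 18901) + 20830 = ((-27*6 - 6*5) - 18901) + 20830 = ((-162 - 30) - 18901) + 20830 = (-192 - 18901) + 20830 = -19093 + 20830 = 1737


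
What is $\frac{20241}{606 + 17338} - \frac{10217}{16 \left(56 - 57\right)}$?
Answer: $\frac{22957213}{35888} \approx 639.69$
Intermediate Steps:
$\frac{20241}{606 + 17338} - \frac{10217}{16 \left(56 - 57\right)} = \frac{20241}{17944} - \frac{10217}{16 \left(-1\right)} = 20241 \cdot \frac{1}{17944} - \frac{10217}{-16} = \frac{20241}{17944} - - \frac{10217}{16} = \frac{20241}{17944} + \frac{10217}{16} = \frac{22957213}{35888}$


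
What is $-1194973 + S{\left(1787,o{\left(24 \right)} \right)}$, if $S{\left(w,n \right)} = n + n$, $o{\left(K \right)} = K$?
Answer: $-1194925$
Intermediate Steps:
$S{\left(w,n \right)} = 2 n$
$-1194973 + S{\left(1787,o{\left(24 \right)} \right)} = -1194973 + 2 \cdot 24 = -1194973 + 48 = -1194925$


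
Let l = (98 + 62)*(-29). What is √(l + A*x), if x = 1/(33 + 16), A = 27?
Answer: I*√227333/7 ≈ 68.114*I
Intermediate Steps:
x = 1/49 ≈ 0.020408
l = -4640 (l = 160*(-29) = -4640)
√(l + A*x) = √(-4640 + 27*(1/49)) = √(-4640 + 27/49) = √(-227333/49) = I*√227333/7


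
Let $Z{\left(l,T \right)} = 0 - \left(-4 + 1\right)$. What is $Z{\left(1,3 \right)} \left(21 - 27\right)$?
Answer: $-18$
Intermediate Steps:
$Z{\left(l,T \right)} = 3$ ($Z{\left(l,T \right)} = 0 - -3 = 0 + 3 = 3$)
$Z{\left(1,3 \right)} \left(21 - 27\right) = 3 \left(21 - 27\right) = 3 \left(-6\right) = -18$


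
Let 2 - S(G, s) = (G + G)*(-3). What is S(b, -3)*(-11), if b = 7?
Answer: -484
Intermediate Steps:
S(G, s) = 2 + 6*G (S(G, s) = 2 - (G + G)*(-3) = 2 - 2*G*(-3) = 2 - (-6)*G = 2 + 6*G)
S(b, -3)*(-11) = (2 + 6*7)*(-11) = (2 + 42)*(-11) = 44*(-11) = -484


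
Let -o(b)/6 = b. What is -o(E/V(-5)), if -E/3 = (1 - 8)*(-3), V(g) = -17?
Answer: 378/17 ≈ 22.235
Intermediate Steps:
E = -63 (E = -3*(1 - 8)*(-3) = -(-21)*(-3) = -3*21 = -63)
o(b) = -6*b
-o(E/V(-5)) = -(-6)*(-63/(-17)) = -(-6)*(-63*(-1/17)) = -(-6)*63/17 = -1*(-378/17) = 378/17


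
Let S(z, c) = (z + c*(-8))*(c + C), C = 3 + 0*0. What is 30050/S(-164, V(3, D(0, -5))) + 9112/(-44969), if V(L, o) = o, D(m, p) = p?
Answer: 674529337/5576156 ≈ 120.97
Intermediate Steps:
C = 3 (C = 3 + 0 = 3)
S(z, c) = (3 + c)*(z - 8*c) (S(z, c) = (z + c*(-8))*(c + 3) = (z - 8*c)*(3 + c) = (3 + c)*(z - 8*c))
30050/S(-164, V(3, D(0, -5))) + 9112/(-44969) = 30050/(-24*(-5) - 8*(-5)**2 + 3*(-164) - 5*(-164)) + 9112/(-44969) = 30050/(120 - 8*25 - 492 + 820) + 9112*(-1/44969) = 30050/(120 - 200 - 492 + 820) - 9112/44969 = 30050/248 - 9112/44969 = 30050*(1/248) - 9112/44969 = 15025/124 - 9112/44969 = 674529337/5576156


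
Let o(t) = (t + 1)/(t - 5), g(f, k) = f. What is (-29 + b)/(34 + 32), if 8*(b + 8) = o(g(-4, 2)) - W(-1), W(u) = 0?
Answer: -887/1584 ≈ -0.55997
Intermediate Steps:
o(t) = (1 + t)/(-5 + t)
b = -191/24 (b = -8 + ((1 - 4)/(-5 - 4) - 1*0)/8 = -8 + (-3/(-9) + 0)/8 = -8 + (-1/9*(-3) + 0)/8 = -8 + (1/3 + 0)/8 = -8 + (1/8)*(1/3) = -8 + 1/24 = -191/24 ≈ -7.9583)
(-29 + b)/(34 + 32) = (-29 - 191/24)/(34 + 32) = -887/24/66 = -887/24*1/66 = -887/1584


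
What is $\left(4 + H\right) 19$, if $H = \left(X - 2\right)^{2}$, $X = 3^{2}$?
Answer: $1007$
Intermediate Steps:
$X = 9$
$H = 49$ ($H = \left(9 - 2\right)^{2} = 7^{2} = 49$)
$\left(4 + H\right) 19 = \left(4 + 49\right) 19 = 53 \cdot 19 = 1007$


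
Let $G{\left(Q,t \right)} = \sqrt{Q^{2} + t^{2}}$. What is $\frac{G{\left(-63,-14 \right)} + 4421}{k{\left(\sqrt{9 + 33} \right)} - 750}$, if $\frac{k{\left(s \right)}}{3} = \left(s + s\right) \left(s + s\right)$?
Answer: $- \frac{4421}{246} - \frac{7 \sqrt{85}}{246} \approx -18.234$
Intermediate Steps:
$k{\left(s \right)} = 12 s^{2}$ ($k{\left(s \right)} = 3 \left(s + s\right) \left(s + s\right) = 3 \cdot 2 s 2 s = 3 \cdot 4 s^{2} = 12 s^{2}$)
$\frac{G{\left(-63,-14 \right)} + 4421}{k{\left(\sqrt{9 + 33} \right)} - 750} = \frac{\sqrt{\left(-63\right)^{2} + \left(-14\right)^{2}} + 4421}{12 \left(\sqrt{9 + 33}\right)^{2} - 750} = \frac{\sqrt{3969 + 196} + 4421}{12 \left(\sqrt{42}\right)^{2} - 750} = \frac{\sqrt{4165} + 4421}{12 \cdot 42 - 750} = \frac{7 \sqrt{85} + 4421}{504 - 750} = \frac{4421 + 7 \sqrt{85}}{-246} = \left(4421 + 7 \sqrt{85}\right) \left(- \frac{1}{246}\right) = - \frac{4421}{246} - \frac{7 \sqrt{85}}{246}$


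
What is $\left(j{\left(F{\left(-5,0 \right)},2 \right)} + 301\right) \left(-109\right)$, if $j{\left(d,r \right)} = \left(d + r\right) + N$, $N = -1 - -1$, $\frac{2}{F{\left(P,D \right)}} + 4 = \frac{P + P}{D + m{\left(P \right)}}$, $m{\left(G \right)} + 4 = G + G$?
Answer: $- \frac{758095}{23} \approx -32961.0$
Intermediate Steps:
$m{\left(G \right)} = -4 + 2 G$ ($m{\left(G \right)} = -4 + \left(G + G\right) = -4 + 2 G$)
$F{\left(P,D \right)} = \frac{2}{-4 + \frac{2 P}{-4 + D + 2 P}}$ ($F{\left(P,D \right)} = \frac{2}{-4 + \frac{P + P}{D + \left(-4 + 2 P\right)}} = \frac{2}{-4 + \frac{2 P}{-4 + D + 2 P}}$)
$N = 0$ ($N = -1 + 1 = 0$)
$j{\left(d,r \right)} = d + r$ ($j{\left(d,r \right)} = \left(d + r\right) + 0 = d + r$)
$\left(j{\left(F{\left(-5,0 \right)},2 \right)} + 301\right) \left(-109\right) = \left(\left(\frac{4 - 0 - -10}{-8 + 2 \cdot 0 + 3 \left(-5\right)} + 2\right) + 301\right) \left(-109\right) = \left(\left(\frac{4 + 0 + 10}{-8 + 0 - 15} + 2\right) + 301\right) \left(-109\right) = \left(\left(\frac{1}{-23} \cdot 14 + 2\right) + 301\right) \left(-109\right) = \left(\left(\left(- \frac{1}{23}\right) 14 + 2\right) + 301\right) \left(-109\right) = \left(\left(- \frac{14}{23} + 2\right) + 301\right) \left(-109\right) = \left(\frac{32}{23} + 301\right) \left(-109\right) = \frac{6955}{23} \left(-109\right) = - \frac{758095}{23}$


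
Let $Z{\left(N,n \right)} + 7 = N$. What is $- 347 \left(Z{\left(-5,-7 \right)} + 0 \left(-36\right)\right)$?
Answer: $4164$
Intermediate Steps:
$Z{\left(N,n \right)} = -7 + N$
$- 347 \left(Z{\left(-5,-7 \right)} + 0 \left(-36\right)\right) = - 347 \left(\left(-7 - 5\right) + 0 \left(-36\right)\right) = - 347 \left(-12 + 0\right) = \left(-347\right) \left(-12\right) = 4164$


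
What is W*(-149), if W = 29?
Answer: -4321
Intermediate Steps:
W*(-149) = 29*(-149) = -4321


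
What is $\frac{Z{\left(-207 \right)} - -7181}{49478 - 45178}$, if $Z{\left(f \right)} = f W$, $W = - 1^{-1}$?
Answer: $\frac{1847}{1075} \approx 1.7181$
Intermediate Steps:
$W = -1$ ($W = \left(-1\right) 1 = -1$)
$Z{\left(f \right)} = - f$ ($Z{\left(f \right)} = f \left(-1\right) = - f$)
$\frac{Z{\left(-207 \right)} - -7181}{49478 - 45178} = \frac{\left(-1\right) \left(-207\right) - -7181}{49478 - 45178} = \frac{207 + \left(22488 - 15307\right)}{4300} = \left(207 + 7181\right) \frac{1}{4300} = 7388 \cdot \frac{1}{4300} = \frac{1847}{1075}$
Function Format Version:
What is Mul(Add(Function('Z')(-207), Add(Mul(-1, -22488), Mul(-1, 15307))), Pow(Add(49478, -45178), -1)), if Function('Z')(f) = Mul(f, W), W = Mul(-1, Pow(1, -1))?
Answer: Rational(1847, 1075) ≈ 1.7181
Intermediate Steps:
W = -1 (W = Mul(-1, 1) = -1)
Function('Z')(f) = Mul(-1, f) (Function('Z')(f) = Mul(f, -1) = Mul(-1, f))
Mul(Add(Function('Z')(-207), Add(Mul(-1, -22488), Mul(-1, 15307))), Pow(Add(49478, -45178), -1)) = Mul(Add(Mul(-1, -207), Add(Mul(-1, -22488), Mul(-1, 15307))), Pow(Add(49478, -45178), -1)) = Mul(Add(207, Add(22488, -15307)), Pow(4300, -1)) = Mul(Add(207, 7181), Rational(1, 4300)) = Mul(7388, Rational(1, 4300)) = Rational(1847, 1075)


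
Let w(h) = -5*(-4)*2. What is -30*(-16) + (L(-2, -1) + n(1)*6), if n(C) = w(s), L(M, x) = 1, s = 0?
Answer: 721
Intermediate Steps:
w(h) = 40 (w(h) = 20*2 = 40)
n(C) = 40
-30*(-16) + (L(-2, -1) + n(1)*6) = -30*(-16) + (1 + 40*6) = 480 + (1 + 240) = 480 + 241 = 721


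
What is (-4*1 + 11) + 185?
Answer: 192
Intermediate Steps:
(-4*1 + 11) + 185 = (-4 + 11) + 185 = 7 + 185 = 192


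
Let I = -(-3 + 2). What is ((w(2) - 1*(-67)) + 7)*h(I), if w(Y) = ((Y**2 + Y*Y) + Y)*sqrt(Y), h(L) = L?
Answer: 74 + 10*sqrt(2) ≈ 88.142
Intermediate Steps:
I = 1 (I = -1*(-1) = 1)
w(Y) = sqrt(Y)*(Y + 2*Y**2) (w(Y) = ((Y**2 + Y**2) + Y)*sqrt(Y) = (2*Y**2 + Y)*sqrt(Y) = (Y + 2*Y**2)*sqrt(Y) = sqrt(Y)*(Y + 2*Y**2))
((w(2) - 1*(-67)) + 7)*h(I) = ((2**(3/2)*(1 + 2*2) - 1*(-67)) + 7)*1 = (((2*sqrt(2))*(1 + 4) + 67) + 7)*1 = (((2*sqrt(2))*5 + 67) + 7)*1 = ((10*sqrt(2) + 67) + 7)*1 = ((67 + 10*sqrt(2)) + 7)*1 = (74 + 10*sqrt(2))*1 = 74 + 10*sqrt(2)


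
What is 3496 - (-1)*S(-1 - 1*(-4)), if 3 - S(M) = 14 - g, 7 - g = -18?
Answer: 3510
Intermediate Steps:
g = 25 (g = 7 - 1*(-18) = 7 + 18 = 25)
S(M) = 14 (S(M) = 3 - (14 - 1*25) = 3 - (14 - 25) = 3 - 1*(-11) = 3 + 11 = 14)
3496 - (-1)*S(-1 - 1*(-4)) = 3496 - (-1)*14 = 3496 - 1*(-14) = 3496 + 14 = 3510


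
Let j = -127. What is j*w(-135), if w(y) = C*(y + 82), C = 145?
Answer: 975995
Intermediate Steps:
w(y) = 11890 + 145*y (w(y) = 145*(y + 82) = 145*(82 + y) = 11890 + 145*y)
j*w(-135) = -127*(11890 + 145*(-135)) = -127*(11890 - 19575) = -127*(-7685) = 975995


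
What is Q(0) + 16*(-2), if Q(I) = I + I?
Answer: -32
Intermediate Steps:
Q(I) = 2*I
Q(0) + 16*(-2) = 2*0 + 16*(-2) = 0 - 32 = -32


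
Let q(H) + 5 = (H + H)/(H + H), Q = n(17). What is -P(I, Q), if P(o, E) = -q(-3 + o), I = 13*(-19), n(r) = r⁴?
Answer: -4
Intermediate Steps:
Q = 83521 (Q = 17⁴ = 83521)
q(H) = -4 (q(H) = -5 + (H + H)/(H + H) = -5 + (2*H)/((2*H)) = -5 + (2*H)*(1/(2*H)) = -5 + 1 = -4)
I = -247
P(o, E) = 4 (P(o, E) = -1*(-4) = 4)
-P(I, Q) = -1*4 = -4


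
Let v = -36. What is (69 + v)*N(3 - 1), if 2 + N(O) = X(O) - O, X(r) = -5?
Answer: -297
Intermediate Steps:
N(O) = -7 - O (N(O) = -2 + (-5 - O) = -7 - O)
(69 + v)*N(3 - 1) = (69 - 36)*(-7 - (3 - 1)) = 33*(-7 - 1*2) = 33*(-7 - 2) = 33*(-9) = -297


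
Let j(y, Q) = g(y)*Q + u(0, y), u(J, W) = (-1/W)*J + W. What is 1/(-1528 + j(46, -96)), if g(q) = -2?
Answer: -1/1290 ≈ -0.00077519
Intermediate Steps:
u(J, W) = W - J/W (u(J, W) = -J/W + W = W - J/W)
j(y, Q) = y - 2*Q (j(y, Q) = -2*Q + (y - 1*0/y) = -2*Q + (y + 0) = -2*Q + y = y - 2*Q)
1/(-1528 + j(46, -96)) = 1/(-1528 + (46 - 2*(-96))) = 1/(-1528 + (46 + 192)) = 1/(-1528 + 238) = 1/(-1290) = -1/1290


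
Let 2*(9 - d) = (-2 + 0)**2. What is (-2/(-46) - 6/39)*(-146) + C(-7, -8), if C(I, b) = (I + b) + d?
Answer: 2426/299 ≈ 8.1137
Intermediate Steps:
d = 7 (d = 9 - (-2 + 0)**2/2 = 9 - 1/2*(-2)**2 = 9 - 1/2*4 = 9 - 2 = 7)
C(I, b) = 7 + I + b (C(I, b) = (I + b) + 7 = 7 + I + b)
(-2/(-46) - 6/39)*(-146) + C(-7, -8) = (-2/(-46) - 6/39)*(-146) + (7 - 7 - 8) = (-2*(-1/46) - 6*1/39)*(-146) - 8 = (1/23 - 2/13)*(-146) - 8 = -33/299*(-146) - 8 = 4818/299 - 8 = 2426/299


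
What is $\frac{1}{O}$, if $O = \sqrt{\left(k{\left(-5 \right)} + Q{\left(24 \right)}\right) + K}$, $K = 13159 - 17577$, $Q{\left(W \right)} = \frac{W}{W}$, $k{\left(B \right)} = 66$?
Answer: $- \frac{i \sqrt{4351}}{4351} \approx - 0.01516 i$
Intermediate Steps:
$Q{\left(W \right)} = 1$
$K = -4418$ ($K = 13159 - 17577 = -4418$)
$O = i \sqrt{4351}$ ($O = \sqrt{\left(66 + 1\right) - 4418} = \sqrt{67 - 4418} = \sqrt{-4351} = i \sqrt{4351} \approx 65.962 i$)
$\frac{1}{O} = \frac{1}{i \sqrt{4351}} = - \frac{i \sqrt{4351}}{4351}$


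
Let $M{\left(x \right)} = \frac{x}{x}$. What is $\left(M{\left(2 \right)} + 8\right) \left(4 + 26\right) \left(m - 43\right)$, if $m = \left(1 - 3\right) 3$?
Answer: $-13230$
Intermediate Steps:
$m = -6$ ($m = \left(-2\right) 3 = -6$)
$M{\left(x \right)} = 1$
$\left(M{\left(2 \right)} + 8\right) \left(4 + 26\right) \left(m - 43\right) = \left(1 + 8\right) \left(4 + 26\right) \left(-6 - 43\right) = 9 \cdot 30 \left(-49\right) = 270 \left(-49\right) = -13230$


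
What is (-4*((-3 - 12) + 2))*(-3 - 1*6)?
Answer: -468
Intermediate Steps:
(-4*((-3 - 12) + 2))*(-3 - 1*6) = (-4*(-15 + 2))*(-3 - 6) = -4*(-13)*(-9) = 52*(-9) = -468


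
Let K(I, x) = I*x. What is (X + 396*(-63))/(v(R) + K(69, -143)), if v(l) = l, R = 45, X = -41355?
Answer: 22101/3274 ≈ 6.7505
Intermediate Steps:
(X + 396*(-63))/(v(R) + K(69, -143)) = (-41355 + 396*(-63))/(45 + 69*(-143)) = (-41355 - 24948)/(45 - 9867) = -66303/(-9822) = -66303*(-1/9822) = 22101/3274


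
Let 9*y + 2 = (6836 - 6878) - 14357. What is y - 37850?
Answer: -355051/9 ≈ -39450.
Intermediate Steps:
y = -14401/9 (y = -2/9 + ((6836 - 6878) - 14357)/9 = -2/9 + (-42 - 14357)/9 = -2/9 + (⅑)*(-14399) = -2/9 - 14399/9 = -14401/9 ≈ -1600.1)
y - 37850 = -14401/9 - 37850 = -355051/9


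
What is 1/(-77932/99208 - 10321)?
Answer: -24802/256000925 ≈ -9.6882e-5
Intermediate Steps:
1/(-77932/99208 - 10321) = 1/(-77932*1/99208 - 10321) = 1/(-19483/24802 - 10321) = 1/(-256000925/24802) = -24802/256000925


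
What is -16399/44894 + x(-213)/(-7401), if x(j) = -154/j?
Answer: -25858510463/70771485222 ≈ -0.36538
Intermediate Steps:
-16399/44894 + x(-213)/(-7401) = -16399/44894 - 154/(-213)/(-7401) = -16399*1/44894 - 154*(-1/213)*(-1/7401) = -16399/44894 + (154/213)*(-1/7401) = -16399/44894 - 154/1576413 = -25858510463/70771485222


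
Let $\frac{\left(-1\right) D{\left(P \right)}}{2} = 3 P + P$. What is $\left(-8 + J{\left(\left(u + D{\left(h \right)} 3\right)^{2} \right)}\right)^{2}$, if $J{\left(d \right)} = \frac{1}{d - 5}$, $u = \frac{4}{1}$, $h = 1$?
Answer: $\frac{9979281}{156025} \approx 63.959$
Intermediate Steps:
$u = 4$ ($u = 4 \cdot 1 = 4$)
$D{\left(P \right)} = - 8 P$ ($D{\left(P \right)} = - 2 \left(3 P + P\right) = - 2 \cdot 4 P = - 8 P$)
$J{\left(d \right)} = \frac{1}{-5 + d}$
$\left(-8 + J{\left(\left(u + D{\left(h \right)} 3\right)^{2} \right)}\right)^{2} = \left(-8 + \frac{1}{-5 + \left(4 + \left(-8\right) 1 \cdot 3\right)^{2}}\right)^{2} = \left(-8 + \frac{1}{-5 + \left(4 - 24\right)^{2}}\right)^{2} = \left(-8 + \frac{1}{-5 + \left(-20\right)^{2}}\right)^{2} = \left(-8 + \frac{1}{-5 + 400}\right)^{2} = \left(-8 + \frac{1}{395}\right)^{2} = \left(- \frac{3159}{395}\right)^{2} = \frac{9979281}{156025}$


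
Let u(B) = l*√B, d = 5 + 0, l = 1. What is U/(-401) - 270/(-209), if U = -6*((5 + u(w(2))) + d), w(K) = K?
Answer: 120810/83809 + 6*√2/401 ≈ 1.4627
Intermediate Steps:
d = 5
u(B) = √B (u(B) = 1*√B = √B)
U = -60 - 6*√2 (U = -6*((5 + √2) + 5) = -6*(10 + √2) = -60 - 6*√2 ≈ -68.485)
U/(-401) - 270/(-209) = (-60 - 6*√2)/(-401) - 270/(-209) = (-60 - 6*√2)*(-1/401) - 270*(-1/209) = (60/401 + 6*√2/401) + 270/209 = 120810/83809 + 6*√2/401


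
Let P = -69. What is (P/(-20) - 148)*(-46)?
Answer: 66493/10 ≈ 6649.3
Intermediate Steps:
(P/(-20) - 148)*(-46) = (-69/(-20) - 148)*(-46) = (-69*(-1/20) - 148)*(-46) = (69/20 - 148)*(-46) = -2891/20*(-46) = 66493/10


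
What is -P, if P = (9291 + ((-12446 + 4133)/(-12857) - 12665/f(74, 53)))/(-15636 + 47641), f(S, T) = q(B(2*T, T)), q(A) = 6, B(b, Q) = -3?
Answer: -110788459/493785942 ≈ -0.22437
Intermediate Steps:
f(S, T) = 6
P = 110788459/493785942 (P = (9291 + ((-12446 + 4133)/(-12857) - 12665/6))/(-15636 + 47641) = (9291 + (-8313*(-1/12857) - 12665*1/6))/32005 = (9291 + (8313/12857 - 12665/6))*(1/32005) = (9291 - 162784027/77142)*(1/32005) = (553942295/77142)*(1/32005) = 110788459/493785942 ≈ 0.22437)
-P = -1*110788459/493785942 = -110788459/493785942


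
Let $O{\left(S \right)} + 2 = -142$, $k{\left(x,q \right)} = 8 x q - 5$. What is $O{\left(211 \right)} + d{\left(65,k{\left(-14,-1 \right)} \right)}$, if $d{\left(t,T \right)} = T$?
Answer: $-37$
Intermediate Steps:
$k{\left(x,q \right)} = -5 + 8 q x$ ($k{\left(x,q \right)} = 8 q x - 5 = -5 + 8 q x$)
$O{\left(S \right)} = -144$ ($O{\left(S \right)} = -2 - 142 = -144$)
$O{\left(211 \right)} + d{\left(65,k{\left(-14,-1 \right)} \right)} = -144 - \left(5 + 8 \left(-14\right)\right) = -144 + \left(-5 + 112\right) = -144 + 107 = -37$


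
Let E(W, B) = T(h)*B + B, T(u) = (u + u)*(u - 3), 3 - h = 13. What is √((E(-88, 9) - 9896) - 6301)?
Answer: 2*I*√3462 ≈ 117.68*I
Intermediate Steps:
h = -10 (h = 3 - 1*13 = 3 - 13 = -10)
T(u) = 2*u*(-3 + u) (T(u) = (2*u)*(-3 + u) = 2*u*(-3 + u))
E(W, B) = 261*B (E(W, B) = (2*(-10)*(-3 - 10))*B + B = (2*(-10)*(-13))*B + B = 260*B + B = 261*B)
√((E(-88, 9) - 9896) - 6301) = √((261*9 - 9896) - 6301) = √((2349 - 9896) - 6301) = √(-7547 - 6301) = √(-13848) = 2*I*√3462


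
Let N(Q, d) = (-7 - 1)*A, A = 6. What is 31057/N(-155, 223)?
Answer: -31057/48 ≈ -647.02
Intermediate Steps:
N(Q, d) = -48 (N(Q, d) = (-7 - 1)*6 = -8*6 = -48)
31057/N(-155, 223) = 31057/(-48) = 31057*(-1/48) = -31057/48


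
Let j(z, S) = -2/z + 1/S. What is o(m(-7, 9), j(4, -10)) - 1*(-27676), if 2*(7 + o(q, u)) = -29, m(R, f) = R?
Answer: 55309/2 ≈ 27655.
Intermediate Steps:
j(z, S) = 1/S - 2/z (j(z, S) = -2/z + 1/S = 1/S - 2/z)
o(q, u) = -43/2 (o(q, u) = -7 + (1/2)*(-29) = -7 - 29/2 = -43/2)
o(m(-7, 9), j(4, -10)) - 1*(-27676) = -43/2 - 1*(-27676) = -43/2 + 27676 = 55309/2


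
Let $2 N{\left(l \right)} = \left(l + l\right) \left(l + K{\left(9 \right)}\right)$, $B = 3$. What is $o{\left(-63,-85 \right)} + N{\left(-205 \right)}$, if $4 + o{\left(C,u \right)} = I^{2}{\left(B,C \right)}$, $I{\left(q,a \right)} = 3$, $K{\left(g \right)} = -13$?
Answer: $44695$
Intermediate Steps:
$o{\left(C,u \right)} = 5$ ($o{\left(C,u \right)} = -4 + 3^{2} = -4 + 9 = 5$)
$N{\left(l \right)} = l \left(-13 + l\right)$ ($N{\left(l \right)} = \frac{\left(l + l\right) \left(l - 13\right)}{2} = \frac{2 l \left(-13 + l\right)}{2} = l \left(-13 + l\right)$)
$o{\left(-63,-85 \right)} + N{\left(-205 \right)} = 5 - 205 \left(-13 - 205\right) = 5 - -44690 = 5 + 44690 = 44695$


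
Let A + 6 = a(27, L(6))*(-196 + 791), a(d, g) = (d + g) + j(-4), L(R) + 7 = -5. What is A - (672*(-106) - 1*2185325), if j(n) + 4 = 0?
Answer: 2263096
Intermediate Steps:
j(n) = -4 (j(n) = -4 + 0 = -4)
L(R) = -12 (L(R) = -7 - 5 = -12)
a(d, g) = -4 + d + g (a(d, g) = (d + g) - 4 = -4 + d + g)
A = 6539 (A = -6 + (-4 + 27 - 12)*(-196 + 791) = -6 + 11*595 = -6 + 6545 = 6539)
A - (672*(-106) - 1*2185325) = 6539 - (672*(-106) - 1*2185325) = 6539 - (-71232 - 2185325) = 6539 - 1*(-2256557) = 6539 + 2256557 = 2263096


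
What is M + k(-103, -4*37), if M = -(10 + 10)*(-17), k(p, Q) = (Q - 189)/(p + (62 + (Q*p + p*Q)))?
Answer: 10351643/30447 ≈ 339.99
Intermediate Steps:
k(p, Q) = (-189 + Q)/(62 + p + 2*Q*p) (k(p, Q) = (-189 + Q)/(p + (62 + (Q*p + Q*p))) = (-189 + Q)/(p + (62 + 2*Q*p)) = (-189 + Q)/(62 + p + 2*Q*p))
M = 340 (M = -1*20*(-17) = -20*(-17) = 340)
M + k(-103, -4*37) = 340 + (-189 - 4*37)/(62 - 103 + 2*(-4*37)*(-103)) = 340 + (-189 - 148)/(62 - 103 + 2*(-148)*(-103)) = 340 - 337/(62 - 103 + 30488) = 340 - 337/30447 = 10351643/30447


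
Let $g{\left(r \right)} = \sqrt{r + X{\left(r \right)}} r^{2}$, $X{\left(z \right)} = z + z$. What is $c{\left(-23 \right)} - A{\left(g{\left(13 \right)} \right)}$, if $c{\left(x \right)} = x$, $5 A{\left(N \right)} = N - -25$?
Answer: $-28 - \frac{169 \sqrt{39}}{5} \approx -239.08$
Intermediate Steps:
$X{\left(z \right)} = 2 z$
$g{\left(r \right)} = \sqrt{3} r^{\frac{5}{2}}$ ($g{\left(r \right)} = \sqrt{r + 2 r} r^{2} = \sqrt{3 r} r^{2} = \sqrt{3} \sqrt{r} r^{2} = \sqrt{3} r^{\frac{5}{2}}$)
$A{\left(N \right)} = 5 + \frac{N}{5}$ ($A{\left(N \right)} = \frac{N - -25}{5} = \frac{N + 25}{5} = \frac{25 + N}{5} = 5 + \frac{N}{5}$)
$c{\left(-23 \right)} - A{\left(g{\left(13 \right)} \right)} = -23 - \left(5 + \frac{\sqrt{3} \cdot 13^{\frac{5}{2}}}{5}\right) = -23 - \left(5 + \frac{\sqrt{3} \cdot 169 \sqrt{13}}{5}\right) = -23 - \left(5 + \frac{169 \sqrt{39}}{5}\right) = -28 - \frac{169 \sqrt{39}}{5}$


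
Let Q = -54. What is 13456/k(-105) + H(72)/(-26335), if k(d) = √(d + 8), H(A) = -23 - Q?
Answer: -31/26335 - 13456*I*√97/97 ≈ -0.0011771 - 1366.3*I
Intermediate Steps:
H(A) = 31 (H(A) = -23 - 1*(-54) = -23 + 54 = 31)
k(d) = √(8 + d)
13456/k(-105) + H(72)/(-26335) = 13456/(√(8 - 105)) + 31/(-26335) = 13456/(√(-97)) + 31*(-1/26335) = 13456/((I*√97)) - 31/26335 = 13456*(-I*√97/97) - 31/26335 = -13456*I*√97/97 - 31/26335 = -31/26335 - 13456*I*√97/97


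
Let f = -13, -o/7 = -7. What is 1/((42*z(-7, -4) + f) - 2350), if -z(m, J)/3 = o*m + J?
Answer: 1/41359 ≈ 2.4179e-5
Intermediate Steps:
o = 49 (o = -7*(-7) = 49)
z(m, J) = -147*m - 3*J (z(m, J) = -3*(49*m + J) = -3*(J + 49*m) = -147*m - 3*J)
1/((42*z(-7, -4) + f) - 2350) = 1/((42*(-147*(-7) - 3*(-4)) - 13) - 2350) = 1/((42*(1029 + 12) - 13) - 2350) = 1/((42*1041 - 13) - 2350) = 1/((43722 - 13) - 2350) = 1/(43709 - 2350) = 1/41359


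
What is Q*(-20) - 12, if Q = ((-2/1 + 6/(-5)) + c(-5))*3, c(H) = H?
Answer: 480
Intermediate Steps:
Q = -123/5 (Q = ((-2/1 + 6/(-5)) - 5)*3 = ((-2*1 + 6*(-⅕)) - 5)*3 = ((-2 - 6/5) - 5)*3 = (-16/5 - 5)*3 = -41/5*3 = -123/5 ≈ -24.600)
Q*(-20) - 12 = -123/5*(-20) - 12 = 492 - 12 = 480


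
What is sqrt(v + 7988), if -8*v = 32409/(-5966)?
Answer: sqrt(1137369196559)/11932 ≈ 89.379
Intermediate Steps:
v = 32409/47728 (v = -32409/(8*(-5966)) = -32409*(-1)/(8*5966) = -1/8*(-32409/5966) = 32409/47728 ≈ 0.67904)
sqrt(v + 7988) = sqrt(32409/47728 + 7988) = sqrt(381283673/47728) = sqrt(1137369196559)/11932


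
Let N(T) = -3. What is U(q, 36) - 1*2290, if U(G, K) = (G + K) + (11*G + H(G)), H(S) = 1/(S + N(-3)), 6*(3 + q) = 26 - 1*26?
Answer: -13741/6 ≈ -2290.2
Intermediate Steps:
q = -3 (q = -3 + (26 - 1*26)/6 = -3 + (26 - 26)/6 = -3 + (⅙)*0 = -3 + 0 = -3)
H(S) = 1/(-3 + S) (H(S) = 1/(S - 3) = 1/(-3 + S))
U(G, K) = K + 1/(-3 + G) + 12*G (U(G, K) = (G + K) + (11*G + 1/(-3 + G)) = (G + K) + (1/(-3 + G) + 11*G) = K + 1/(-3 + G) + 12*G)
U(q, 36) - 1*2290 = (1 + (-3 - 3)*(36 + 12*(-3)))/(-3 - 3) - 1*2290 = (1 - 6*(36 - 36))/(-6) - 2290 = -(1 - 6*0)/6 - 2290 = -(1 + 0)/6 - 2290 = -⅙*1 - 2290 = -⅙ - 2290 = -13741/6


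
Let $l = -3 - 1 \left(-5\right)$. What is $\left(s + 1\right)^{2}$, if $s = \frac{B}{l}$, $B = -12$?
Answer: $25$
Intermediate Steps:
$l = 2$ ($l = -3 - -5 = -3 + 5 = 2$)
$s = -6$ ($s = - \frac{12}{2} = \left(-12\right) \frac{1}{2} = -6$)
$\left(s + 1\right)^{2} = \left(-6 + 1\right)^{2} = \left(-5\right)^{2} = 25$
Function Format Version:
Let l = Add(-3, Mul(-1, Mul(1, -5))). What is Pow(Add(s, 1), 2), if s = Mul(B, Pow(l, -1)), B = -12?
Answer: 25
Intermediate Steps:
l = 2 (l = Add(-3, Mul(-1, -5)) = Add(-3, 5) = 2)
s = -6 (s = Mul(-12, Pow(2, -1)) = Mul(-12, Rational(1, 2)) = -6)
Pow(Add(s, 1), 2) = Pow(Add(-6, 1), 2) = Pow(-5, 2) = 25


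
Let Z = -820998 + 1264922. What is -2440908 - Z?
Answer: -2884832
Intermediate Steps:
Z = 443924
-2440908 - Z = -2440908 - 1*443924 = -2440908 - 443924 = -2884832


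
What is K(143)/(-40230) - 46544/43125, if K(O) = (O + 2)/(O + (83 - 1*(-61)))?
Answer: -35826916171/33194778750 ≈ -1.0793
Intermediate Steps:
K(O) = (2 + O)/(144 + O) (K(O) = (2 + O)/(O + (83 + 61)) = (2 + O)/(O + 144) = (2 + O)/(144 + O))
K(143)/(-40230) - 46544/43125 = ((2 + 143)/(144 + 143))/(-40230) - 46544/43125 = (145/287)*(-1/40230) - 46544*1/43125 = ((1/287)*145)*(-1/40230) - 46544/43125 = (145/287)*(-1/40230) - 46544/43125 = -29/2309202 - 46544/43125 = -35826916171/33194778750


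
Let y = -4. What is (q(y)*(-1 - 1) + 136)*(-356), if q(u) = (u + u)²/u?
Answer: -59808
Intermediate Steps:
q(u) = 4*u (q(u) = (2*u)²/u = (4*u²)/u = 4*u)
(q(y)*(-1 - 1) + 136)*(-356) = ((4*(-4))*(-1 - 1) + 136)*(-356) = (-16*(-2) + 136)*(-356) = (32 + 136)*(-356) = 168*(-356) = -59808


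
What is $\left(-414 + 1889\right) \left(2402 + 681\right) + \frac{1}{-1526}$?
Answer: $\frac{6939370549}{1526} \approx 4.5474 \cdot 10^{6}$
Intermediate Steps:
$\left(-414 + 1889\right) \left(2402 + 681\right) + \frac{1}{-1526} = 1475 \cdot 3083 - \frac{1}{1526} = 4547425 - \frac{1}{1526} = \frac{6939370549}{1526}$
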